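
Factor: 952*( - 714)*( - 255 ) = 173330640 = 2^4 * 3^2*5^1*7^2*17^3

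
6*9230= 55380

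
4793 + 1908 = 6701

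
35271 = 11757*3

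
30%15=0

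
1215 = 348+867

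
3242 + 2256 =5498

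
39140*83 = 3248620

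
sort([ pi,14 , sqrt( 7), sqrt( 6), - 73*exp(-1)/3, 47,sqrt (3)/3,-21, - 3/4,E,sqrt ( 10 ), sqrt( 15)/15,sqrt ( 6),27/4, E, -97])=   [ - 97, - 21,-73*exp (-1)/3, - 3/4,sqrt( 15)/15, sqrt ( 3)/3,sqrt( 6)  ,  sqrt( 6 ),  sqrt( 7),E,E,pi, sqrt(10 ),27/4,14,47 ] 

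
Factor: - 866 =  -2^1*433^1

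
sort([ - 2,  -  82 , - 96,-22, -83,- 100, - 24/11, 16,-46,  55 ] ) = [  -  100, - 96, - 83,-82, - 46, - 22, - 24/11, - 2, 16, 55 ]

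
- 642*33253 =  -21348426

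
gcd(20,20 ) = 20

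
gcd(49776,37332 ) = 12444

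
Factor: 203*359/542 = 2^ ( - 1) *7^1 *29^1 * 271^( - 1) * 359^1= 72877/542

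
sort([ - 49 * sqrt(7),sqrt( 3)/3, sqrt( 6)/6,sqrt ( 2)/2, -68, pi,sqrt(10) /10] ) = [ - 49*sqrt(7) , - 68, sqrt( 10)/10,  sqrt(6)/6,sqrt( 3) /3,sqrt(2 ) /2, pi ]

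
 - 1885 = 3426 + -5311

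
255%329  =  255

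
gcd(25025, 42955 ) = 55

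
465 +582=1047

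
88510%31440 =25630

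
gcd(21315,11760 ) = 735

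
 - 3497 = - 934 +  - 2563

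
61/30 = 61/30 = 2.03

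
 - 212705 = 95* ( - 2239 ) 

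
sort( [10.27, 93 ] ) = [10.27,93]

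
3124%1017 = 73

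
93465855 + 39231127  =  132696982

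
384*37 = 14208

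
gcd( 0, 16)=16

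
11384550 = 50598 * 225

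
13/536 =13/536 =0.02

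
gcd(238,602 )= 14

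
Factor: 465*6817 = 3169905 = 3^1*5^1*17^1 * 31^1 * 401^1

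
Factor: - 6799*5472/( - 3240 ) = 2^2*3^( - 2 )*5^( - 1) * 13^1*19^1*523^1 = 516724/45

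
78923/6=13153 + 5/6 = 13153.83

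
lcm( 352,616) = 2464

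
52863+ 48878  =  101741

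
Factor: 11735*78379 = 919777565 = 5^1  *  7^1*2347^1*11197^1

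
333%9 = 0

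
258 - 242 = 16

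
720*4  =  2880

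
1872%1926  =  1872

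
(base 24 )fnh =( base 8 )21771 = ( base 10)9209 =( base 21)kib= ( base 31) 9i2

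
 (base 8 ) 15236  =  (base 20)h0e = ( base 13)3142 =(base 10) 6814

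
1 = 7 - 6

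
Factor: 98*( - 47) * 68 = - 2^3*7^2*17^1*47^1 = - 313208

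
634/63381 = 634/63381 = 0.01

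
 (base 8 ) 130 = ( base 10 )88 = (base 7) 154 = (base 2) 1011000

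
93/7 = 93/7 = 13.29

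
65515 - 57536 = 7979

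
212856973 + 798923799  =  1011780772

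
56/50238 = 28/25119 = 0.00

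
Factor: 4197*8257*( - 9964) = -345298723356  =  -2^2*3^1*23^1*47^1 * 53^1*359^1*1399^1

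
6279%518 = 63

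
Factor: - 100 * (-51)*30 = 153000 = 2^3*3^2*5^3*17^1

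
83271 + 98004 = 181275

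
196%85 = 26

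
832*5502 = 4577664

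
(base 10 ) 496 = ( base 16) 1F0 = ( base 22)10c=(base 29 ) h3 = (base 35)e6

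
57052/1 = 57052 = 57052.00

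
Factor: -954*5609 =  -  2^1 * 3^2*53^1 * 71^1*79^1 = - 5350986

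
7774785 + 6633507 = 14408292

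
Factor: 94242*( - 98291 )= - 9263140422 =- 2^1*3^1*113^1 * 139^1* 227^1*433^1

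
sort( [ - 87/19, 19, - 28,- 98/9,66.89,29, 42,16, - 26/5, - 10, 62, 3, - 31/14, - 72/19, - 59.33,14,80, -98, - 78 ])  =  [ - 98, - 78, - 59.33, - 28, - 98/9, - 10, - 26/5, - 87/19, - 72/19, - 31/14,3,14,16, 19,29,42,62, 66.89, 80 ]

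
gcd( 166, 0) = 166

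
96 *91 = 8736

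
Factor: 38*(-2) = - 76 = - 2^2*19^1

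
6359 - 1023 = 5336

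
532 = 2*266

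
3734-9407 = -5673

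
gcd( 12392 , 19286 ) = 2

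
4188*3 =12564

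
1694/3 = 564 + 2/3= 564.67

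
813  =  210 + 603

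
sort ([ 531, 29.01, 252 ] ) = [ 29.01,252, 531]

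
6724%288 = 100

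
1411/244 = 5 + 191/244 = 5.78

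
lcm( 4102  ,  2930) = 20510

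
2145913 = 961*2233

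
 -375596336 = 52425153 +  - 428021489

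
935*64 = 59840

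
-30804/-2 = 15402/1= 15402.00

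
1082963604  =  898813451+184150153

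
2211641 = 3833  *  577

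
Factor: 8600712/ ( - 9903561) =-2866904/3301187 = - 2^3*23^1*15581^1*3301187^( - 1 ) 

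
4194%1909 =376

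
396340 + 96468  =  492808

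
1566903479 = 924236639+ 642666840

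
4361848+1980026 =6341874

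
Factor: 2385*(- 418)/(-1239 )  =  332310/413 = 2^1*3^1 *5^1* 7^( - 1 )*11^1*19^1*53^1* 59^(  -  1) 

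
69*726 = 50094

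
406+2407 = 2813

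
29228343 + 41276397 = 70504740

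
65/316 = 65/316  =  0.21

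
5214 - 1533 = 3681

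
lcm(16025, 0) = 0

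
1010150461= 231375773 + 778774688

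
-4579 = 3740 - 8319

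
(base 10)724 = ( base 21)1da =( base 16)2D4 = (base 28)PO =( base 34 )LA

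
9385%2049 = 1189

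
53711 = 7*7673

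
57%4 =1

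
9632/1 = 9632 = 9632.00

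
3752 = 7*536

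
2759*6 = 16554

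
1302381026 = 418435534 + 883945492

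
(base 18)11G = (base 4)11212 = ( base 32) B6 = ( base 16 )166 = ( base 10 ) 358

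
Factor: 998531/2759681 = 337^1*1553^( - 1)*1777^( - 1 )*2963^1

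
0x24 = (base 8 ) 44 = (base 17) 22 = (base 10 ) 36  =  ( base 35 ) 11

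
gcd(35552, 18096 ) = 16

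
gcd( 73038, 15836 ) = 74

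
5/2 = 5/2  =  2.50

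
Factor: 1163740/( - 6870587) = -2^2 * 5^1 * 31^1*1103^( - 1 ) * 1877^1*6229^( - 1) 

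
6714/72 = 373/4 = 93.25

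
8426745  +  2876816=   11303561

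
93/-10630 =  - 1+10537/10630=   - 0.01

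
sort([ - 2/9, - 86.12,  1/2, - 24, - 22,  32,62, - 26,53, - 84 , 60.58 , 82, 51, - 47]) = [ - 86.12, - 84, - 47, - 26,-24 , - 22, - 2/9,1/2, 32, 51,53,60.58,62, 82 ] 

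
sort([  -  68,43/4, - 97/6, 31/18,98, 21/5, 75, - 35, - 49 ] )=[ - 68,-49, - 35  , - 97/6, 31/18, 21/5,43/4,75, 98 ] 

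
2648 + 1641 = 4289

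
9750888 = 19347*504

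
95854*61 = 5847094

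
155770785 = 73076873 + 82693912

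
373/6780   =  373/6780 =0.06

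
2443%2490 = 2443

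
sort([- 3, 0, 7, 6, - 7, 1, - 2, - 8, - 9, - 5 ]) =[ - 9, - 8, - 7 , - 5, - 3, - 2,  0, 1 , 6  ,  7] 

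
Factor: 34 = 2^1*17^1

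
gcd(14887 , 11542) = 1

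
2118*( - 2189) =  -4636302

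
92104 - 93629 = -1525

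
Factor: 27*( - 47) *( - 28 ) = 2^2*3^3  *  7^1*47^1 = 35532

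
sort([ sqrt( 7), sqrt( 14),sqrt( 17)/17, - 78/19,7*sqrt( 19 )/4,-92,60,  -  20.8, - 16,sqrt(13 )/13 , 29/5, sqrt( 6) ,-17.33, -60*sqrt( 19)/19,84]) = [ - 92,  -  20.8, - 17.33,-16,-60*sqrt( 19)/19 , -78/19,sqrt( 17 )/17,sqrt( 13 ) /13,sqrt(6), sqrt( 7),sqrt(14 ), 29/5, 7*sqrt( 19 ) /4, 60, 84]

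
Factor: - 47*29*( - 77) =104951 = 7^1*11^1 * 29^1*47^1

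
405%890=405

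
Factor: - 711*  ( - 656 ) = 2^4*3^2 *41^1 * 79^1 =466416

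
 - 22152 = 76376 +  - 98528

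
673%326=21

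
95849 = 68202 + 27647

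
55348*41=2269268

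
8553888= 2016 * 4243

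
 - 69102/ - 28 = 34551/14 = 2467.93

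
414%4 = 2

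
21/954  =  7/318 = 0.02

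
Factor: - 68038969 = -67^1*1015507^1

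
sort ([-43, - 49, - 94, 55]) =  [ - 94, - 49, - 43,55 ]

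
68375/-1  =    -  68375/1 = -68375.00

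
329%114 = 101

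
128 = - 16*( - 8 )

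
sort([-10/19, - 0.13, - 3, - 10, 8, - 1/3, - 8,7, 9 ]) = [-10, - 8, - 3, - 10/19,-1/3,-0.13,  7, 8,9]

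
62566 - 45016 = 17550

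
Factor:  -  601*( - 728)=437528=2^3*7^1*13^1*601^1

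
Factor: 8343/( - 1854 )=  - 2^( - 1)*3^2 = -9/2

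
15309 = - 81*( - 189)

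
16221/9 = 5407/3 =1802.33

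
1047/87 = 12+1/29 = 12.03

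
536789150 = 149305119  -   - 387484031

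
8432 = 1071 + 7361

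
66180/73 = 66180/73 = 906.58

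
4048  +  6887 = 10935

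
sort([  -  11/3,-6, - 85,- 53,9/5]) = [ - 85 ,  -  53, - 6,  -  11/3,9/5] 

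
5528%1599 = 731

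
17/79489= 17/79489 =0.00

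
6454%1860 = 874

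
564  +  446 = 1010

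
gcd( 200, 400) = 200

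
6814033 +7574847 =14388880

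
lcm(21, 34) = 714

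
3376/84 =40 + 4/21 = 40.19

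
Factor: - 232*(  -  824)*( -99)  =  -18925632 =-  2^6  *3^2*11^1*29^1*103^1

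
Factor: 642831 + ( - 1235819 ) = - 2^2 * 11^1*13477^1 = - 592988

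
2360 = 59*40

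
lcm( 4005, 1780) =16020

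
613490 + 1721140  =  2334630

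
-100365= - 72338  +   - 28027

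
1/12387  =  1/12387 = 0.00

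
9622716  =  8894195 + 728521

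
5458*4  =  21832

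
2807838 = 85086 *33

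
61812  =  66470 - 4658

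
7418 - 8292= - 874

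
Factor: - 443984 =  - 2^4*  27749^1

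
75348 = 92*819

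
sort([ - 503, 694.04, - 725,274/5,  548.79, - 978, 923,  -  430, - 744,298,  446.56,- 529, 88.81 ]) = [ - 978, - 744, -725 , - 529 ,  -  503 , - 430, 274/5, 88.81,298 , 446.56,548.79,694.04 , 923]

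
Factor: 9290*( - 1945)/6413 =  - 18069050/6413 = - 2^1 * 5^2*11^ ( -2 )*53^( - 1) * 389^1 * 929^1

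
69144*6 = 414864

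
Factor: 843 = 3^1 * 281^1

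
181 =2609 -2428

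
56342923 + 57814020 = 114156943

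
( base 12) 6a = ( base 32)2I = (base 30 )2M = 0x52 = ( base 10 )82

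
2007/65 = 30 + 57/65 = 30.88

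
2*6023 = 12046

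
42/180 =7/30 =0.23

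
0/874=0 =0.00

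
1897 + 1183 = 3080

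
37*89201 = 3300437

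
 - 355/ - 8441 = 355/8441 = 0.04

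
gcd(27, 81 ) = 27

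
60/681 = 20/227  =  0.09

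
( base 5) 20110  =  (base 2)10100000000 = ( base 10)1280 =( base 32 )180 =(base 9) 1672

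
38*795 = 30210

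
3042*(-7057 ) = -21467394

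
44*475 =20900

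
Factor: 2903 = 2903^1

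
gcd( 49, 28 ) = 7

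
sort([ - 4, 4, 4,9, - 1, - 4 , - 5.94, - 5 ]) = [ - 5.94, - 5, - 4, - 4, - 1,  4,4, 9] 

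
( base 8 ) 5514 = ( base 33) 2LL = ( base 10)2892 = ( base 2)101101001100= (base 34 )2H2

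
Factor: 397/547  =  397^1 * 547^ ( - 1 ) 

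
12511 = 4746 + 7765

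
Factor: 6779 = 6779^1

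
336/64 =5+1/4   =  5.25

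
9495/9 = 1055   =  1055.00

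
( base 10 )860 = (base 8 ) 1534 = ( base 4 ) 31130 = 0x35C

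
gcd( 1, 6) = 1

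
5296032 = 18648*284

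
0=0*2690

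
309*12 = 3708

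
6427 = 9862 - 3435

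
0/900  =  0=0.00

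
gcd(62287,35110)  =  1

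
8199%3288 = 1623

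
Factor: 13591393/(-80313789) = - 3^( - 1)*29^( - 1) * 923147^(  -  1)*13591393^1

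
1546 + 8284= 9830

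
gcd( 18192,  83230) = 2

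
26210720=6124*4280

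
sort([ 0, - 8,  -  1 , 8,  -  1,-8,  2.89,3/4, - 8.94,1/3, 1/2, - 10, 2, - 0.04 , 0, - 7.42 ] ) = [ -10, - 8.94,-8, -8,-7.42,- 1,- 1, - 0.04,0, 0, 1/3, 1/2,3/4, 2,2.89,8]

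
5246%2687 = 2559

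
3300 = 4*825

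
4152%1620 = 912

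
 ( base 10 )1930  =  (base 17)6b9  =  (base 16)78a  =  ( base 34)1mq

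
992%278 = 158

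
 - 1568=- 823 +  - 745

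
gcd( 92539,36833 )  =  1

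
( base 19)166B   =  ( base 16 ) 23BE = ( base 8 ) 21676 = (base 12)5366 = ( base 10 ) 9150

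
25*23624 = 590600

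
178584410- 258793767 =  - 80209357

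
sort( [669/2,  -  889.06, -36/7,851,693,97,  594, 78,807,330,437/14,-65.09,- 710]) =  [ - 889.06, - 710,-65.09,-36/7,  437/14,78, 97, 330, 669/2,594, 693, 807 , 851]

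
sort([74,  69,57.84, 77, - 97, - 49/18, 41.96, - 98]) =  [ - 98, - 97, - 49/18,41.96,57.84, 69,74, 77] 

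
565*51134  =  28890710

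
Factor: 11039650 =2^1*5^2*220793^1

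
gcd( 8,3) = 1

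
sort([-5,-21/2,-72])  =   [ - 72,  -  21/2, - 5]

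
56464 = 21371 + 35093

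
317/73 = 317/73 = 4.34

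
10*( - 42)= - 420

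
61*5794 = 353434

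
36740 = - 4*( - 9185 ) 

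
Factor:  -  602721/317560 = -2^( -3)*3^4*5^(-1)*7^1*17^( - 1 )*467^(  -  1)  *1063^1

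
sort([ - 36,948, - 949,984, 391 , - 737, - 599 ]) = [ -949,-737,- 599, - 36,  391,948, 984 ] 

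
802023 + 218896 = 1020919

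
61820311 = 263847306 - 202026995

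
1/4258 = 1/4258= 0.00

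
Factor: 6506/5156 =2^( - 1 ) * 1289^( - 1)*3253^1 = 3253/2578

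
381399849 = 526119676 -144719827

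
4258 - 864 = 3394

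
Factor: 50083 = 11^1*29^1 * 157^1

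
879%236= 171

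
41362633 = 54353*761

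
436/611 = 436/611 = 0.71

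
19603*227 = 4449881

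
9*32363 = 291267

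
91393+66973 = 158366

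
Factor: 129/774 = 1/6 = 2^( - 1 )*3^ ( - 1 ) 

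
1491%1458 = 33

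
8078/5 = 8078/5 = 1615.60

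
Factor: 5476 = 2^2 * 37^2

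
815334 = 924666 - 109332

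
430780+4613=435393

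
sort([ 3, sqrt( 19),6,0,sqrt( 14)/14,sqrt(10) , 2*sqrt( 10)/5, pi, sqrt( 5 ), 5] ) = [ 0, sqrt(14)/14 , 2*sqrt(10) /5,  sqrt( 5),3,pi,sqrt(10),sqrt( 19), 5, 6]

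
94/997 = 94/997 = 0.09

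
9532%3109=205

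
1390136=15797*88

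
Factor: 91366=2^1*11^1 * 4153^1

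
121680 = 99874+21806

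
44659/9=44659/9= 4962.11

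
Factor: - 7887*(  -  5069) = 39979203 = 3^1*11^1*37^1*137^1*239^1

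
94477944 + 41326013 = 135803957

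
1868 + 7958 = 9826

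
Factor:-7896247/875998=-2^(- 1 )*31^ ( - 1)*71^( - 1)*199^ ( - 1) * 337^1*23431^1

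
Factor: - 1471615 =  - 5^1 * 89^1*3307^1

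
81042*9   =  729378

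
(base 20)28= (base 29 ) 1j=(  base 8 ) 60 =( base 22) 24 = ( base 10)48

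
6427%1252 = 167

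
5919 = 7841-1922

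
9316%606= 226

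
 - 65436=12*(- 5453)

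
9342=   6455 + 2887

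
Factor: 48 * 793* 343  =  13055952 = 2^4*3^1*7^3*13^1 * 61^1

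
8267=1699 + 6568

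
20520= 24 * 855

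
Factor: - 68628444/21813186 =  - 11438074/3635531 = - 2^1*199^( - 1)*1423^1*4019^1*18269^(-1)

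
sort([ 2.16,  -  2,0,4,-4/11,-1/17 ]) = [ - 2, - 4/11, - 1/17,0,2.16,4 ]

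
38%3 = 2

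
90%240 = 90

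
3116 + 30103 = 33219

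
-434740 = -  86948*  5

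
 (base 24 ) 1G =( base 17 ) 26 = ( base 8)50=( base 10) 40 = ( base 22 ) 1I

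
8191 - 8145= 46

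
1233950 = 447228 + 786722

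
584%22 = 12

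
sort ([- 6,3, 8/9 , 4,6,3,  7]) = [ - 6,8/9,3, 3,4,6, 7]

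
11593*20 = 231860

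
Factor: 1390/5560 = 1/4 = 2^( - 2)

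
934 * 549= 512766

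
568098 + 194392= 762490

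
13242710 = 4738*2795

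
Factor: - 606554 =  -2^1*13^1*41^1*569^1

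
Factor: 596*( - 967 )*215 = -123911380 = - 2^2*5^1*43^1*149^1 * 967^1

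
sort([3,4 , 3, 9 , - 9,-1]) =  [ - 9,-1, 3, 3, 4,  9 ] 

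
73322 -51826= 21496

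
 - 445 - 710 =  - 1155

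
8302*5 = 41510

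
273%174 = 99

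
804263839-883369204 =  - 79105365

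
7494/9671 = 7494/9671=0.77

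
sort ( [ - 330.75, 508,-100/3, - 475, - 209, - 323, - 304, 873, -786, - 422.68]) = [ - 786,  -  475, - 422.68,  -  330.75 , - 323,- 304,-209, -100/3, 508, 873 ] 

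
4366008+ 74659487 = 79025495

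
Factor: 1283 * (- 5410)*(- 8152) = 56583276560  =  2^4 * 5^1* 541^1*1019^1*1283^1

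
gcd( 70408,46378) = 2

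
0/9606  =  0 = 0.00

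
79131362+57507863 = 136639225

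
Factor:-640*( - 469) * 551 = 2^7*5^1*7^1*19^1 * 29^1*67^1 = 165388160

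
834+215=1049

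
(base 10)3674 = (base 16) E5A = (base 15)114e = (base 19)a37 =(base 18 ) b62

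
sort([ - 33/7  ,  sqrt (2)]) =[ - 33/7,sqrt(2) ] 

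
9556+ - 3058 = 6498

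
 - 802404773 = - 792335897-10068876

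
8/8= 1 = 1.00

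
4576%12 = 4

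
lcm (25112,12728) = 929144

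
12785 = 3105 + 9680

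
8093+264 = 8357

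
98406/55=1789 + 1/5 = 1789.20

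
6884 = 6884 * 1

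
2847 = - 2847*( - 1)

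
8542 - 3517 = 5025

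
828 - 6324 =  - 5496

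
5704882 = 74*77093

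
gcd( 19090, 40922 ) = 2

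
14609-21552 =  -  6943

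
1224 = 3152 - 1928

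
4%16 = 4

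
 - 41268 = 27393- 68661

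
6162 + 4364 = 10526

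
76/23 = 3 + 7/23= 3.30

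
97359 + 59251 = 156610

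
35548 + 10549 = 46097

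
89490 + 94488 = 183978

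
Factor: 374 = 2^1*11^1*17^1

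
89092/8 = 22273/2 =11136.50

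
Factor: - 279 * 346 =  - 2^1 * 3^2 * 31^1*173^1 = -96534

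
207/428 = 207/428 = 0.48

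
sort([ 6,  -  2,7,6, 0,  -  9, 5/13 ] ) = [ - 9, - 2, 0, 5/13,6, 6, 7]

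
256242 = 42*6101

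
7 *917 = 6419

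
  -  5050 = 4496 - 9546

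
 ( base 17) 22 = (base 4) 210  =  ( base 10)36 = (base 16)24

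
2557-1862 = 695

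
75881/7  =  10840 + 1/7= 10840.14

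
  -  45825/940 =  - 49 + 1/4 =-  48.75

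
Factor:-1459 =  - 1459^1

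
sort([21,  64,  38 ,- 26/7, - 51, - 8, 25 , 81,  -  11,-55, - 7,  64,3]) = [ - 55,-51, - 11, - 8, -7, - 26/7,3, 21,25 , 38,64,64,81]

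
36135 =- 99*( - 365) 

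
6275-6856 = - 581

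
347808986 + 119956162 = 467765148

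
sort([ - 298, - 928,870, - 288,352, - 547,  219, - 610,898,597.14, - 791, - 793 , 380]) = [ - 928, - 793, - 791, - 610,-547,  -  298, - 288,219,352, 380,597.14,870, 898] 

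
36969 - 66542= - 29573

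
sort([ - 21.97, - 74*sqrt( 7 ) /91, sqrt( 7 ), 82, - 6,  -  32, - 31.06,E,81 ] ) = [ - 32,- 31.06, - 21.97,-6, - 74*sqrt( 7 )/91,  sqrt(7 ), E,81,82]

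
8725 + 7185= 15910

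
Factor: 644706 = 2^1*3^3 * 11939^1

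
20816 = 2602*8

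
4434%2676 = 1758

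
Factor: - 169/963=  - 3^( - 2 )*13^2* 107^(-1 )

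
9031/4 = 9031/4 = 2257.75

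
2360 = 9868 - 7508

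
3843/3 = 1281 = 1281.00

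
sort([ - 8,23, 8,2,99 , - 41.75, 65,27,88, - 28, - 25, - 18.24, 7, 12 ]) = [ - 41.75, - 28, - 25, - 18.24, - 8,  2,7, 8,12, 23, 27, 65, 88, 99 ] 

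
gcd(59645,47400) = 395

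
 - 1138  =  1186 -2324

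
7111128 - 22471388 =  - 15360260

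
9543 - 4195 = 5348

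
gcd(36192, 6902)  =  58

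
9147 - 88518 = -79371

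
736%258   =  220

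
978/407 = 978/407 = 2.40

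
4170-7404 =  - 3234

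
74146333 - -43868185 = 118014518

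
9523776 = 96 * 99206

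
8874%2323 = 1905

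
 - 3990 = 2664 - 6654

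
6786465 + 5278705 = 12065170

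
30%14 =2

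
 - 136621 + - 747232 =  - 883853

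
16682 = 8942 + 7740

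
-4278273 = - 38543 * 111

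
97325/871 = 111 + 644/871= 111.74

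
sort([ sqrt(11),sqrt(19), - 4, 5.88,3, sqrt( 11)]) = [-4, 3,sqrt (11), sqrt(11 ), sqrt( 19 ),  5.88]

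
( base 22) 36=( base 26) 2k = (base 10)72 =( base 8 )110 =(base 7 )132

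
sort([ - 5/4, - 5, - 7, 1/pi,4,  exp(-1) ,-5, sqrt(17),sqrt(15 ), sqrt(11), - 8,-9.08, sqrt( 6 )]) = [ - 9.08, - 8,  -  7, - 5, - 5, - 5/4,1/pi,exp( - 1), sqrt(6),sqrt( 11 ),sqrt ( 15 ),4,sqrt( 17)] 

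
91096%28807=4675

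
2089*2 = 4178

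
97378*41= 3992498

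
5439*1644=8941716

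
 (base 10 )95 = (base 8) 137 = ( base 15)65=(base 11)87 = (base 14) 6B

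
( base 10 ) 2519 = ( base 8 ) 4727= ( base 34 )263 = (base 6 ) 15355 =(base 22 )54B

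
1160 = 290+870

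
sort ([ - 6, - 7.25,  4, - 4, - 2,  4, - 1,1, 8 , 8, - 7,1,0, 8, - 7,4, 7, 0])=[ - 7.25, - 7, - 7, - 6, - 4,  -  2, - 1,0,0,1 , 1,4,4, 4,7, 8, 8,8]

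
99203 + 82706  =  181909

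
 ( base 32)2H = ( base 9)100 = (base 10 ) 81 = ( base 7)144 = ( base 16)51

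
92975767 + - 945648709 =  - 852672942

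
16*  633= 10128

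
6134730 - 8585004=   -  2450274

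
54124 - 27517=26607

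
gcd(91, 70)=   7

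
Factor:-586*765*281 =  - 125969490 = - 2^1*3^2*5^1*17^1  *281^1 * 293^1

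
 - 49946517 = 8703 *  ( - 5739)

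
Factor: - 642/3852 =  - 2^( - 1 )*3^( - 1) =- 1/6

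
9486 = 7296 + 2190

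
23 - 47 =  - 24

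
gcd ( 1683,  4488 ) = 561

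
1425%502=421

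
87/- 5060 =-1+4973/5060 = - 0.02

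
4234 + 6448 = 10682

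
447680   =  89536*5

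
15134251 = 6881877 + 8252374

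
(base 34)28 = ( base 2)1001100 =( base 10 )76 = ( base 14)56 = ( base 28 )2k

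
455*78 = 35490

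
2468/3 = 2468/3=822.67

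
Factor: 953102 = 2^1*223^1*2137^1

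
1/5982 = 1/5982 = 0.00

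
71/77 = 71/77 = 0.92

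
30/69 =10/23= 0.43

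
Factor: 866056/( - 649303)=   -2^3 * 29^1*53^(-1)*3733^1 *12251^( - 1 )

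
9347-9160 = 187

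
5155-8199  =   - 3044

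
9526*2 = 19052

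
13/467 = 13/467 = 0.03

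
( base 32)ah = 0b101010001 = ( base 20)GH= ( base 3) 110111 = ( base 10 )337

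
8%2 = 0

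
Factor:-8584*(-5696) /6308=12223616/1577 = 2^7 * 19^( - 1)*29^1*37^1*83^(-1)*89^1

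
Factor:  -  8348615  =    -  5^1*11^1*17^1*8929^1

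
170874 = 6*28479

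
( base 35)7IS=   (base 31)9iq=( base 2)10010000010001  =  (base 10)9233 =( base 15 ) 2b08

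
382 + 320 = 702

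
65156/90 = 32578/45 = 723.96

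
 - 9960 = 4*( - 2490) 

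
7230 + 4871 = 12101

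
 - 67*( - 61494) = 4120098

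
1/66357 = 1/66357 = 0.00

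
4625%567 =89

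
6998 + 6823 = 13821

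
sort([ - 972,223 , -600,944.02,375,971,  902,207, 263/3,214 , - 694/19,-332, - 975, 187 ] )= [- 975, - 972, - 600, - 332 , - 694/19 , 263/3, 187, 207,214  ,  223, 375 , 902,944.02, 971]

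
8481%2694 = 399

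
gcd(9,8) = 1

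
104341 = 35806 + 68535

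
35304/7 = 35304/7 =5043.43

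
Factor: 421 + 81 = 2^1*251^1 = 502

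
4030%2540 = 1490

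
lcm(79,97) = 7663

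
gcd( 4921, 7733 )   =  703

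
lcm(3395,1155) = 112035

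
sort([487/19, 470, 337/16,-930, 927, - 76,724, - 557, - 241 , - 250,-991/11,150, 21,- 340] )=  [ - 930,  -  557, - 340,-250,-241,-991/11,-76,21, 337/16, 487/19, 150 , 470, 724, 927 ] 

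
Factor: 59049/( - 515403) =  - 81/707 = - 3^4*7^ (-1)*101^( - 1 ) 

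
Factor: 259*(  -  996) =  - 2^2*3^1 * 7^1*37^1*83^1 =- 257964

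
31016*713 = 22114408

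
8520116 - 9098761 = - 578645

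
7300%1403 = 285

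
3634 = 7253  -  3619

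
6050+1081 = 7131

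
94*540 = 50760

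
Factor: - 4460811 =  - 3^1*73^1*20369^1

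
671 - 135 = 536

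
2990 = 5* 598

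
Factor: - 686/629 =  - 2^1*7^3*17^(-1)*37^(-1 )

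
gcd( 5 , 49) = 1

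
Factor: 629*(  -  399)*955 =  - 239677305 = - 3^1*5^1*7^1*17^1*19^1 * 37^1*191^1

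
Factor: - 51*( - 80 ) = 2^4*3^1 * 5^1*17^1 = 4080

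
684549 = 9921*69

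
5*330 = 1650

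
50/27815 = 10/5563 = 0.00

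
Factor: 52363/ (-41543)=-41543^( - 1)*52363^1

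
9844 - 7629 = 2215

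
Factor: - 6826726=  - 2^1*3413363^1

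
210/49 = 4+2/7 = 4.29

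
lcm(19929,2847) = 19929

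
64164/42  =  10694/7 = 1527.71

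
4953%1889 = 1175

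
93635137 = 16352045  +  77283092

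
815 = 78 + 737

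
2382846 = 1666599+716247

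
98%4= 2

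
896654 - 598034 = 298620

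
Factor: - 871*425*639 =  - 236541825= -3^2 * 5^2*13^1*17^1*67^1* 71^1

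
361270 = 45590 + 315680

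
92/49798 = 46/24899=   0.00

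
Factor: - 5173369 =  - 811^1 *6379^1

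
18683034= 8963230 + 9719804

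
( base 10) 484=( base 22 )100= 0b111100100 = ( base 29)GK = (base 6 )2124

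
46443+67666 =114109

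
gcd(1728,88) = 8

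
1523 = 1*1523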